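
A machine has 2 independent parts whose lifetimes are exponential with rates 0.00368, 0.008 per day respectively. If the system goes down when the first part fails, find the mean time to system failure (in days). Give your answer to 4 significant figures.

85.62

The time to first failure is exponential with rate Σλ = 0.00368 + 0.008 = 0.01168.
E[min] = 1/Σλ = 1/0.01168 = 85.6164 days.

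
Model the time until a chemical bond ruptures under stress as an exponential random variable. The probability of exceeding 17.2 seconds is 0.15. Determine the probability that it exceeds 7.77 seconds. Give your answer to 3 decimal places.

0.424

e^(−λ·17.2) = 0.15 ⇒ λ = −ln(0.15)/17.2 = 0.110298.
P(X > 7.77) = e^(−0.110298·7.77) = e^(−0.85701) ≈ 0.424.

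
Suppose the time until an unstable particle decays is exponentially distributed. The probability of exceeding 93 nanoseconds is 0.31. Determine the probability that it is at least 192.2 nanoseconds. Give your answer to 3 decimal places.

e^(−λ·93) = 0.31 ⇒ λ = −ln(0.31)/93 = 0.0125934.
P(X > 192.2) = e^(−0.0125934·192.2) = e^(−2.4204) ≈ 0.089.

0.089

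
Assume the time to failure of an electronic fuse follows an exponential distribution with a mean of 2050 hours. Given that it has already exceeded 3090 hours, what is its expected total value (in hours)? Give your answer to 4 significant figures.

The rate is λ = 1/2050 = 0.000487805 per hour.
By memorylessness, E[X | X > 3090] = 3090 + 1/λ = 3090 + 2050 = 5140 hours.

5140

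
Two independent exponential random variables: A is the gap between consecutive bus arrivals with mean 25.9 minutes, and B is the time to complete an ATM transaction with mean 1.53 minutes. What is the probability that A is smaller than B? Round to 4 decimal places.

λ_1 = 1/25.9 = 0.03861, λ_2 = 1/1.53 = 0.653595.
For independent exponentials, P(A < B) = λ_1/(λ_1+λ_2) = 0.03861/0.692205 ≈ 0.0558.

0.0558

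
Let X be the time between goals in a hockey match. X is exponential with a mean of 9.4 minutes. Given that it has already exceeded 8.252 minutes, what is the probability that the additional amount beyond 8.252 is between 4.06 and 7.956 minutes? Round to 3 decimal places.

0.220

The rate is λ = 1/9.4 = 0.106383 per minute.
Memoryless: the residual past 8.252 is again Exp(λ).
P(4.06 < residual < 7.956) = e^(−λ·4.06) − e^(−λ·7.956) = 0.64926 − 0.42896 ≈ 0.220.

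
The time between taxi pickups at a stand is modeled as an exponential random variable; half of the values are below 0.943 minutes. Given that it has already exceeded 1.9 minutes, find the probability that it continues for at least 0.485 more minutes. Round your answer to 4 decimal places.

0.7001

For an exponential, median = ln(2)/λ, so λ = ln 2 / 0.943 = 0.735045 per minute.
The exponential is memoryless, so the remaining time is again Exp(λ): the condition X > 1.9 is irrelevant.
P(X > 0.485) = e^(−0.3565) ≈ 0.7001.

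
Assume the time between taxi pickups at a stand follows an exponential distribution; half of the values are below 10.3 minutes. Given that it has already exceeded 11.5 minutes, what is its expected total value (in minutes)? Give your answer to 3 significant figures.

For an exponential, median = ln(2)/λ, so λ = ln 2 / 10.3 = 0.0672958 per minute.
By memorylessness, E[X | X > 11.5] = 11.5 + 1/λ = 11.5 + 14.8598 = 26.3598 minutes.

26.4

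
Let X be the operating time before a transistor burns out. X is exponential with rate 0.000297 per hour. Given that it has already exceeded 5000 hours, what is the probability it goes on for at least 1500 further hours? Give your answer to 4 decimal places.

0.6405

The exponential is memoryless, so the remaining time is again Exp(λ): the condition X > 5000 is irrelevant.
P(X > 1500) = e^(−0.4455) ≈ 0.6405.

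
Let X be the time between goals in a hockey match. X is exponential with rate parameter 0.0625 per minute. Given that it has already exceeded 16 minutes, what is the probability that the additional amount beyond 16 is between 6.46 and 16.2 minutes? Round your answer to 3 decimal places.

Memoryless: the residual past 16 is again Exp(λ).
P(6.46 < residual < 16.2) = e^(−λ·6.46) − e^(−λ·16.2) = 0.66781 − 0.36331 ≈ 0.305.

0.305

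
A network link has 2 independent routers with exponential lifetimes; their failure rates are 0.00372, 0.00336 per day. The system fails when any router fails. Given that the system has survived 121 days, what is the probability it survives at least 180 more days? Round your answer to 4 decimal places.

0.2796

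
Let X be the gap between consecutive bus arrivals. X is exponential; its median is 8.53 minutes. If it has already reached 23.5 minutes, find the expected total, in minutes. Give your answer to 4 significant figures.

35.81

For an exponential, median = ln(2)/λ, so λ = ln 2 / 8.53 = 0.0812599 per minute.
By memorylessness, E[X | X > 23.5] = 23.5 + 1/λ = 23.5 + 12.3062 = 35.8062 minutes.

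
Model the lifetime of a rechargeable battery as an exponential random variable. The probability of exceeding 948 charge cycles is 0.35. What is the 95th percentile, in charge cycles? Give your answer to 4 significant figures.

2705

e^(−λ·948) = 0.35 ⇒ λ = −ln(0.35)/948 = 0.00110741.
95th percentile: 1 − e^(−λt) = 0.95, t = −ln(0.05)/λ = 2705.18 charge cycles.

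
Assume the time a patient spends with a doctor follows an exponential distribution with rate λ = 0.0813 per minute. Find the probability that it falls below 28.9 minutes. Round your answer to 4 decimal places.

P(X ≤ 28.9) = 1 − e^(−λ·28.9) = 1 − e^(−2.3496) ≈ 0.9046.

0.9046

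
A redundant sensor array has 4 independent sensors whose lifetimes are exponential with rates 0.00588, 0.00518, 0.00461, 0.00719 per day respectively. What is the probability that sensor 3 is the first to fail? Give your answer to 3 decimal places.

0.202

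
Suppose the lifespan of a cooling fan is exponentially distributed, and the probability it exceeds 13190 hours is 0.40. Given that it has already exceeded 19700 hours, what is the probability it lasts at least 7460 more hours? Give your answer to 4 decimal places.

From e^(−λ·13190) = 0.40, λ = −ln(0.40)/13190 = 0.0000694686.
Memoryless: P(X > 19700+7460 | X > 19700) = P(X > 7460) = e^(−0.0000694686·7460) ≈ 0.5956.

0.5956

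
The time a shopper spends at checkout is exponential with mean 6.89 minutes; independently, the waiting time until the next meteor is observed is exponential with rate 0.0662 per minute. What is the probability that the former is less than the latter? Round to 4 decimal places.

0.6868

λ_1 = 1/6.89 = 0.145138, λ_2 = 0.0662.
For independent exponentials, P(the former < the latter) = λ_1/(λ_1+λ_2) = 0.145138/0.211338 ≈ 0.6868.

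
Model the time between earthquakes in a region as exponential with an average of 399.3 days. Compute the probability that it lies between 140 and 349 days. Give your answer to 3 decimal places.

0.287

The rate is λ = 1/399.3 = 0.00250438 per day.
P(140 < X < 349) = e^(−λ·140) − e^(−λ·349) = 0.70426 − 0.41727 ≈ 0.287.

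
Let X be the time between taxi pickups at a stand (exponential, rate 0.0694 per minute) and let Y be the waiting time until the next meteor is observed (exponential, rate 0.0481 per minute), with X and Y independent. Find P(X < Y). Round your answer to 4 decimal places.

λ_1 = 0.0694, λ_2 = 0.0481.
For independent exponentials, P(X < Y) = λ_1/(λ_1+λ_2) = 0.0694/0.1175 ≈ 0.5906.

0.5906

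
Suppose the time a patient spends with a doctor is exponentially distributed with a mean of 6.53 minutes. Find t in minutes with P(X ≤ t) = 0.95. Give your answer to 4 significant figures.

19.56

The rate is λ = 1/6.53 = 0.153139 per minute.
Set 1 − e^(−λt) = 0.95, so t = −ln(0.05)/λ = 2.9957/0.153139 ≈ 19.5621 minutes.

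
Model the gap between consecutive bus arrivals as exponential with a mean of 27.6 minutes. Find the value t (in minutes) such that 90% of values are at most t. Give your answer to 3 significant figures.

63.6

The rate is λ = 1/27.6 = 0.0362319 per minute.
Set 1 − e^(−λt) = 0.9, so t = −ln(0.1)/λ = 2.3026/0.0362319 ≈ 63.5513 minutes.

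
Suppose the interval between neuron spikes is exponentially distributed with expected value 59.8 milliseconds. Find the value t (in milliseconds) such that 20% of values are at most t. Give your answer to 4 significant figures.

The rate is λ = 1/59.8 = 0.0167224 per millisecond.
Set 1 − e^(−λt) = 0.2, so t = −ln(0.8)/λ = 0.22314/0.0167224 ≈ 13.344 milliseconds.

13.34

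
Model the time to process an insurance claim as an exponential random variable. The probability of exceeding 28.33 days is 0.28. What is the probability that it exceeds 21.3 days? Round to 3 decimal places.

0.384

e^(−λ·28.33) = 0.28 ⇒ λ = −ln(0.28)/28.33 = 0.0449335.
P(X > 21.3) = e^(−0.0449335·21.3) = e^(−0.95708) ≈ 0.384.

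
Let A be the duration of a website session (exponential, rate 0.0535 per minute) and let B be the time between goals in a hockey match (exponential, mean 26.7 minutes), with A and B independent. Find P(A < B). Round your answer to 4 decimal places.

λ_1 = 0.0535, λ_2 = 1/26.7 = 0.0374532.
For independent exponentials, P(A < B) = λ_1/(λ_1+λ_2) = 0.0535/0.0909532 ≈ 0.5882.

0.5882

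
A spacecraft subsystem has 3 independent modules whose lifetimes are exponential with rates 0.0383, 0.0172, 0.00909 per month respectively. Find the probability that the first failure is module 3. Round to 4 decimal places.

The time to first failure is exponential with rate Σλ = 0.0383 + 0.0172 + 0.00909 = 0.06459.
P(module 3 first) = λ_3/Σλ = 0.00909/0.06459 ≈ 0.1407.

0.1407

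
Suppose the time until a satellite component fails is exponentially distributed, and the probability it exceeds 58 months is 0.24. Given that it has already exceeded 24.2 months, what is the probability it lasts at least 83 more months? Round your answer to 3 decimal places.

0.130

From e^(−λ·58) = 0.24, λ = −ln(0.24)/58 = 0.0246055.
Memoryless: P(X > 24.2+83 | X > 24.2) = P(X > 83) = e^(−0.0246055·83) ≈ 0.130.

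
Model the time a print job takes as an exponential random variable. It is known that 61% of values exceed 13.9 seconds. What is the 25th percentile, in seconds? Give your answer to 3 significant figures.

e^(−λ·13.9) = 0.61 ⇒ λ = −ln(0.61)/13.9 = 0.0355609.
25th percentile: 1 − e^(−λt) = 0.25, t = −ln(0.75)/λ = 8.08985 seconds.

8.09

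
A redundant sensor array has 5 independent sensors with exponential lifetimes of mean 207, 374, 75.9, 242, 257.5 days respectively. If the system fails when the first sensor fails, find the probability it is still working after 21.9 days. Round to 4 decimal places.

0.5334

The first failure time is exponential with rate Σλ_i = 1/207 + 1/374 + 1/75.9 + 1/242 + 1/257.5 = 0.0286957 per day.
P(min > 21.9) = e^(−0.0286957·21.9) = e^(−0.62844) ≈ 0.5334.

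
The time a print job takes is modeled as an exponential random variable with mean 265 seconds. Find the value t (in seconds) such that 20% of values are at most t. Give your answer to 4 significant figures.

59.13

The rate is λ = 1/265 = 0.00377358 per second.
Set 1 − e^(−λt) = 0.2, so t = −ln(0.8)/λ = 0.22314/0.00377358 ≈ 59.133 seconds.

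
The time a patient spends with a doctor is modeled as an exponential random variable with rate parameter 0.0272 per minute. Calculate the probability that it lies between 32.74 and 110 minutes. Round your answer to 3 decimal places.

P(32.74 < X < 110) = e^(−λ·32.74) − e^(−λ·110) = 0.41044 − 0.05019 ≈ 0.360.

0.360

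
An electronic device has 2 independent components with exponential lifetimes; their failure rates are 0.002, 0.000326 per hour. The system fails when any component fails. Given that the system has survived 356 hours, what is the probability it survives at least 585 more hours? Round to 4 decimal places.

Time to first failure ~ Exp(Σλ) with Σλ = 0.002326.
By memorylessness, P(T > 356+585 | T > 356) = P(T > 585) = e^(−0.002326·585) ≈ 0.2565.

0.2565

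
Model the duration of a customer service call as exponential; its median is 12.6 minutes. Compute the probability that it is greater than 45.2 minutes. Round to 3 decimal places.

0.083

For an exponential, median = ln(2)/λ, so λ = ln 2 / 12.6 = 0.0550117 per minute.
P(X > 45.2) = e^(−λ·45.2) = e^(−2.4865) ≈ 0.083.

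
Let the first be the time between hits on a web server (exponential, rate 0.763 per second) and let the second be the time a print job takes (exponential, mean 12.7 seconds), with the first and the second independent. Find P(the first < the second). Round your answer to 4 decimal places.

0.9065

λ_1 = 0.763, λ_2 = 1/12.7 = 0.0787402.
For independent exponentials, P(the first < the second) = λ_1/(λ_1+λ_2) = 0.763/0.84174 ≈ 0.9065.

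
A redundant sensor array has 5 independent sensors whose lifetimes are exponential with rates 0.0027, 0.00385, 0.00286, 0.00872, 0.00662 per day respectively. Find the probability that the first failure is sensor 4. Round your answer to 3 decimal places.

0.352

The time to first failure is exponential with rate Σλ = 0.0027 + 0.00385 + 0.00286 + 0.00872 + 0.00662 = 0.02475.
P(sensor 4 first) = λ_4/Σλ = 0.00872/0.02475 ≈ 0.352.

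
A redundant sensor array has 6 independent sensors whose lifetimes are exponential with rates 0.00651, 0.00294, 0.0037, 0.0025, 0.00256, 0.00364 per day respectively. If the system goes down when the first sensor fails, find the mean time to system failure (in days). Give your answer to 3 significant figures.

45.8

The time to first failure is exponential with rate Σλ = 0.00651 + 0.00294 + 0.0037 + 0.0025 + 0.00256 + 0.00364 = 0.02185.
E[min] = 1/Σλ = 1/0.02185 = 45.7666 days.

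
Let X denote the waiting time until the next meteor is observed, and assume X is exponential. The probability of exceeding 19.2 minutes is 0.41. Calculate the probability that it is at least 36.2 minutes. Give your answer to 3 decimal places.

e^(−λ·19.2) = 0.41 ⇒ λ = −ln(0.41)/19.2 = 0.0464374.
P(X > 36.2) = e^(−0.0464374·36.2) = e^(−1.681) ≈ 0.186.

0.186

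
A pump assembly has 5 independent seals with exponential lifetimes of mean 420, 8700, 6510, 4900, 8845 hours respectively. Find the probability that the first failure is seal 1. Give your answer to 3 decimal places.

0.803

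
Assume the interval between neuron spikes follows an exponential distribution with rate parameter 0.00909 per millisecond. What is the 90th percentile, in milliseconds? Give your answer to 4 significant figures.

Set 1 − e^(−λt) = 0.9, so t = −ln(0.1)/λ = 2.3026/0.00909 ≈ 253.31 milliseconds.

253.3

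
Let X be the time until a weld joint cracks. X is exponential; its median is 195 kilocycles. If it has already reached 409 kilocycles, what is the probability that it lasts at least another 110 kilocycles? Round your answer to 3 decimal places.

For an exponential, median = ln(2)/λ, so λ = ln 2 / 195 = 0.0035546 per kilocycle.
The exponential is memoryless, so the remaining time is again Exp(λ): the condition X > 409 is irrelevant.
P(X > 110) = e^(−0.39101) ≈ 0.676.

0.676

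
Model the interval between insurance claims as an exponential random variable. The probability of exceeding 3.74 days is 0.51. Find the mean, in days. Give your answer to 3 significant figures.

e^(−λ·3.74) = 0.51 ⇒ λ = −ln(0.51)/3.74 = 0.180039.
Mean = 1/λ = 5.55436 days.

5.55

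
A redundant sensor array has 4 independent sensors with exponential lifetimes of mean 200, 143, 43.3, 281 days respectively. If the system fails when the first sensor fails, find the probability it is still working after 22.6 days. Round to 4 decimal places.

0.4175

The first failure time is exponential with rate Σλ_i = 1/200 + 1/143 + 1/43.3 + 1/281 = 0.0386464 per day.
P(min > 22.6) = e^(−0.0386464·22.6) = e^(−0.87341) ≈ 0.4175.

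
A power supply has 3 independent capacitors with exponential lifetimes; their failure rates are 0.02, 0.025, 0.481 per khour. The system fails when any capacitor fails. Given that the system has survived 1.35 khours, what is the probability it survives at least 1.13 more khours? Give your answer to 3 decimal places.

0.552

Time to first failure ~ Exp(Σλ) with Σλ = 0.526.
By memorylessness, P(T > 1.35+1.13 | T > 1.35) = P(T > 1.13) = e^(−0.526·1.13) ≈ 0.552.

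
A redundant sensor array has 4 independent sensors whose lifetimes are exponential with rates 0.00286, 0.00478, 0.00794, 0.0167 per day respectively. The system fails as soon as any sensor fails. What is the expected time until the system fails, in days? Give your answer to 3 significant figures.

31.0

The time to first failure is exponential with rate Σλ = 0.00286 + 0.00478 + 0.00794 + 0.0167 = 0.03228.
E[min] = 1/Σλ = 1/0.03228 = 30.9789 days.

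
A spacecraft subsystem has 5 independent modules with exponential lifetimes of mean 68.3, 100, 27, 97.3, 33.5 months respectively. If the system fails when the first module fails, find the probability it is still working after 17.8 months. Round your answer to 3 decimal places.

0.163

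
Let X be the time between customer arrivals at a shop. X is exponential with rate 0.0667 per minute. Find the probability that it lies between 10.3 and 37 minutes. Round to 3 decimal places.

P(10.3 < X < 37) = e^(−λ·10.3) − e^(−λ·37) = 0.50308 − 0.08476 ≈ 0.418.

0.418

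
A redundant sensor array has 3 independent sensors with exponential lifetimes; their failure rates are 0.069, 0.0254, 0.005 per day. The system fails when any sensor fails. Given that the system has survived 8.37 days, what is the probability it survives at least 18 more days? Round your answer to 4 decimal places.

0.1671

Time to first failure ~ Exp(Σλ) with Σλ = 0.0994.
By memorylessness, P(T > 8.37+18 | T > 8.37) = P(T > 18) = e^(−0.0994·18) ≈ 0.1671.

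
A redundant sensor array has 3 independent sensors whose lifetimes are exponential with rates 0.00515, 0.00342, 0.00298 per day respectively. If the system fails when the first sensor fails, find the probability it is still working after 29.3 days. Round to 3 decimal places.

0.713

The time to first failure is exponential with rate Σλ = 0.00515 + 0.00342 + 0.00298 = 0.01155.
P(min > 29.3) = e^(−0.01155·29.3) = e^(−0.33842) ≈ 0.713.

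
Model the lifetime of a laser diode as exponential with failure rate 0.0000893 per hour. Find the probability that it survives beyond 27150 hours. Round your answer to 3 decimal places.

0.089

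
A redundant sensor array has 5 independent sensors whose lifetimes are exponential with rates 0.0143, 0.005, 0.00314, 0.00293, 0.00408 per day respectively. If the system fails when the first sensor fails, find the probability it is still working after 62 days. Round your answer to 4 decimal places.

The time to first failure is exponential with rate Σλ = 0.0143 + 0.005 + 0.00314 + 0.00293 + 0.00408 = 0.02945.
P(min > 62) = e^(−0.02945·62) = e^(−1.8259) ≈ 0.1611.

0.1611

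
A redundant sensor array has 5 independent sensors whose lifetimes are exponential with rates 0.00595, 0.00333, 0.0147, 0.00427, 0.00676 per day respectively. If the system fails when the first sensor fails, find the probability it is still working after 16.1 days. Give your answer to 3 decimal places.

The time to first failure is exponential with rate Σλ = 0.00595 + 0.00333 + 0.0147 + 0.00427 + 0.00676 = 0.03501.
P(min > 16.1) = e^(−0.03501·16.1) = e^(−0.56366) ≈ 0.569.

0.569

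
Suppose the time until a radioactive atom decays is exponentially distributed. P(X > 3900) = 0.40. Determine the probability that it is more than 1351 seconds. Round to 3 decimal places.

0.728

e^(−λ·3900) = 0.40 ⇒ λ = −ln(0.40)/3900 = 0.000234946.
P(X > 1351) = e^(−0.000234946·1351) = e^(−0.31741) ≈ 0.728.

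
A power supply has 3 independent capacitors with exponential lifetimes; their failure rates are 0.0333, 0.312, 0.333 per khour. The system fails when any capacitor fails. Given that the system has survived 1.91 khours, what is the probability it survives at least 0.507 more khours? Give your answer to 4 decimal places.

0.7090

Time to first failure ~ Exp(Σλ) with Σλ = 0.6783.
By memorylessness, P(T > 1.91+0.507 | T > 1.91) = P(T > 0.507) = e^(−0.6783·0.507) ≈ 0.7090.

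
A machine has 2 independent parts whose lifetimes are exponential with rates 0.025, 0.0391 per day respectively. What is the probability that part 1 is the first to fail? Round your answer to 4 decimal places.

0.3900

The time to first failure is exponential with rate Σλ = 0.025 + 0.0391 = 0.0641.
P(part 1 first) = λ_1/Σλ = 0.025/0.0641 ≈ 0.3900.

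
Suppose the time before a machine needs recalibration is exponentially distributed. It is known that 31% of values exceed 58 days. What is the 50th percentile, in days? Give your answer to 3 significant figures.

34.3

e^(−λ·58) = 0.31 ⇒ λ = −ln(0.31)/58 = 0.0201928.
50th percentile: 1 − e^(−λt) = 0.5, t = −ln(0.5)/λ = 34.3264 days.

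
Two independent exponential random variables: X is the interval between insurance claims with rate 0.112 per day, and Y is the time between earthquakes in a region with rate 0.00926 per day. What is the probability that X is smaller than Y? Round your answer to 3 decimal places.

0.924

λ_1 = 0.112, λ_2 = 0.00926.
For independent exponentials, P(X < Y) = λ_1/(λ_1+λ_2) = 0.112/0.12126 ≈ 0.924.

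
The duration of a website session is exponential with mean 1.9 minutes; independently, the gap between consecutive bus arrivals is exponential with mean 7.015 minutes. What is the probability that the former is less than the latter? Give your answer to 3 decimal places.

0.787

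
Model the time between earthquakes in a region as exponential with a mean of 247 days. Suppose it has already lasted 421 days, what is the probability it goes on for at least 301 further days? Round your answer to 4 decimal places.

0.2956

The rate is λ = 1/247 = 0.00404858 per day.
P(X > s+t | X > s) = e^(−λ(s+t))/e^(−λs) = e^(−λt), independent of s = 421.
P(X > 301) = e^(−1.2186) ≈ 0.2956.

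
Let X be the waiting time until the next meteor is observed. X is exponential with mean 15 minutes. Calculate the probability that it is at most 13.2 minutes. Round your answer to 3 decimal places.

0.585

The rate is λ = 1/15 = 0.0666667 per minute.
P(X ≤ 13.2) = 1 − e^(−λ·13.2) = 1 − e^(−0.88) ≈ 0.585.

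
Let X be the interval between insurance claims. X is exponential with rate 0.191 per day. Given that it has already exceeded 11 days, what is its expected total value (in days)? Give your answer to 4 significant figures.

16.24

By memorylessness, E[X | X > 11] = 11 + 1/λ = 11 + 5.2356 = 16.2356 days.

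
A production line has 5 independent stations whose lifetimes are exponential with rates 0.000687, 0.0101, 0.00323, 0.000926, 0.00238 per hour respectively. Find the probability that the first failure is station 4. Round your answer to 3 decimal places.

0.053

The time to first failure is exponential with rate Σλ = 0.000687 + 0.0101 + 0.00323 + 0.000926 + 0.00238 = 0.017323.
P(station 4 first) = λ_4/Σλ = 0.000926/0.017323 ≈ 0.053.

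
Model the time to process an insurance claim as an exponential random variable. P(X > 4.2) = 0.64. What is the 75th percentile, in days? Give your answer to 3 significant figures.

13.0

e^(−λ·4.2) = 0.64 ⇒ λ = −ln(0.64)/4.2 = 0.106259.
75th percentile: 1 − e^(−λt) = 0.75, t = −ln(0.25)/λ = 13.0464 days.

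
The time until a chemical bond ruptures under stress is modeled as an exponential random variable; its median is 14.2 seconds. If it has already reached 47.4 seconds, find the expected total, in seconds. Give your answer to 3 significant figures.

67.9

For an exponential, median = ln(2)/λ, so λ = ln 2 / 14.2 = 0.0488132 per second.
By memorylessness, E[X | X > 47.4] = 47.4 + 1/λ = 47.4 + 20.4863 = 67.8863 seconds.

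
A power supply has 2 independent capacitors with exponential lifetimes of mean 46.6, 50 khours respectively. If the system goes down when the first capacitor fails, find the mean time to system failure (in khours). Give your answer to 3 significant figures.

The first failure time is exponential with rate Σλ_i = 1/46.6 + 1/50 = 0.0414592 per khour.
E[min] = 1/Σλ = 1/0.0414592 = 24.1201 khours.

24.1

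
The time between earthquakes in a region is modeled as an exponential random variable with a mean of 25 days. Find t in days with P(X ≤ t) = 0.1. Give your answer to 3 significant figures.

2.63

The rate is λ = 1/25 = 0.04 per day.
Set 1 − e^(−λt) = 0.1, so t = −ln(0.9)/λ = 0.10536/0.04 ≈ 2.63401 days.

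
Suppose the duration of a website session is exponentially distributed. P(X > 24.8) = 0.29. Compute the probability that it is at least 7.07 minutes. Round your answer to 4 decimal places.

e^(−λ·24.8) = 0.29 ⇒ λ = −ln(0.29)/24.8 = 0.0499143.
P(X > 7.07) = e^(−0.0499143·7.07) = e^(−0.35289) ≈ 0.7027.

0.7027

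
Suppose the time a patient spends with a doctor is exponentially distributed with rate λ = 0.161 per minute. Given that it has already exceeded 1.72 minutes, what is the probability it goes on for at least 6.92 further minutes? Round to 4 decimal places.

The exponential is memoryless, so the remaining time is again Exp(λ): the condition X > 1.72 is irrelevant.
P(X > 6.92) = e^(−1.1141) ≈ 0.3282.

0.3282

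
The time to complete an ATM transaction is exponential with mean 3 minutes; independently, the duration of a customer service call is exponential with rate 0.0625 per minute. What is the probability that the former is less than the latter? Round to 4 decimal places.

λ_1 = 1/3 = 0.333333, λ_2 = 0.0625.
For independent exponentials, P(the former < the latter) = λ_1/(λ_1+λ_2) = 0.333333/0.395833 ≈ 0.8421.

0.8421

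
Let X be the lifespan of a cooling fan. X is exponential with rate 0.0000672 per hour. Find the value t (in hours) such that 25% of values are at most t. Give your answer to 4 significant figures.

4281

Set 1 − e^(−λt) = 0.25, so t = −ln(0.75)/λ = 0.28768/0.0000672 ≈ 4280.98 hours.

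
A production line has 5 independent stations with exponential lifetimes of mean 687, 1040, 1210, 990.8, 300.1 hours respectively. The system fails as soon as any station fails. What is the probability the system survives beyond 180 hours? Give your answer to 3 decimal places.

The first failure time is exponential with rate Σλ_i = 1/687 + 1/1040 + 1/1210 + 1/990.8 + 1/300.1 = 0.0075851 per hour.
P(min > 180) = e^(−0.0075851·180) = e^(−1.3653) ≈ 0.255.

0.255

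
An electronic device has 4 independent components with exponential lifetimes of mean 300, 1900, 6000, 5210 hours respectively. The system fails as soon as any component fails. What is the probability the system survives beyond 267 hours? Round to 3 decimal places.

The first failure time is exponential with rate Σλ_i = 1/300 + 1/1900 + 1/6000 + 1/5210 = 0.00421825 per hour.
P(min > 267) = e^(−0.00421825·267) = e^(−1.1263) ≈ 0.324.

0.324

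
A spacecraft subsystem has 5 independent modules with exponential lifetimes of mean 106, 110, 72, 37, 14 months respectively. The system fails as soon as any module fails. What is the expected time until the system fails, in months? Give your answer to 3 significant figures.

The first failure time is exponential with rate Σλ_i = 1/106 + 1/110 + 1/72 + 1/37 + 1/14 = 0.130869 per month.
E[min] = 1/Σλ = 1/0.130869 = 7.64121 months.

7.64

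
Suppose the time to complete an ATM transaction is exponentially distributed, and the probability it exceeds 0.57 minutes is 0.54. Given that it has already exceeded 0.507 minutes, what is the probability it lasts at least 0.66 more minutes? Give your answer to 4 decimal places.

0.4899

From e^(−λ·0.57) = 0.54, λ = −ln(0.54)/0.57 = 1.08103.
Memoryless: P(X > 0.507+0.66 | X > 0.507) = P(X > 0.66) = e^(−1.08103·0.66) ≈ 0.4899.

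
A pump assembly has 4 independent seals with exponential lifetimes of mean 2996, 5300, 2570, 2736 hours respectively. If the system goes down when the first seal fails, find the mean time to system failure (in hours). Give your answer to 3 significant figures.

The first failure time is exponential with rate Σλ_i = 1/2996 + 1/5300 + 1/2570 + 1/2736 = 0.00127706 per hour.
E[min] = 1/Σλ = 1/0.00127706 = 783.049 hours.

783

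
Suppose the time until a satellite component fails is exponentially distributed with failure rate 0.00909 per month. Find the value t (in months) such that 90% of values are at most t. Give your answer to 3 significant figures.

253

Set 1 − e^(−λt) = 0.9, so t = −ln(0.1)/λ = 2.3026/0.00909 ≈ 253.31 months.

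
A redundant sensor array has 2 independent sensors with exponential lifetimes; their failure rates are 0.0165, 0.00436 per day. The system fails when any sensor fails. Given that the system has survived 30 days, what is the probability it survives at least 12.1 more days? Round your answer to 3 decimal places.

Time to first failure ~ Exp(Σλ) with Σλ = 0.02086.
By memorylessness, P(T > 30+12.1 | T > 30) = P(T > 12.1) = e^(−0.02086·12.1) ≈ 0.777.

0.777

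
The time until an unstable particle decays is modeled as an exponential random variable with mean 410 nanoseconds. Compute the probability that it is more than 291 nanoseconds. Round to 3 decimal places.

The rate is λ = 1/410 = 0.00243902 per nanosecond.
P(X > 291) = e^(−λ·291) = e^(−0.70976) ≈ 0.492.

0.492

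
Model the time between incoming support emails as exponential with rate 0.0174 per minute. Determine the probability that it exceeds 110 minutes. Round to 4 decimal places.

P(X > 110) = e^(−λ·110) = e^(−1.914) ≈ 0.1475.

0.1475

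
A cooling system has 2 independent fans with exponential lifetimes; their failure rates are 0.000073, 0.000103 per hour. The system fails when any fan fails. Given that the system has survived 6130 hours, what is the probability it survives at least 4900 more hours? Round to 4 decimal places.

0.4221

Time to first failure ~ Exp(Σλ) with Σλ = 0.000176.
By memorylessness, P(T > 6130+4900 | T > 6130) = P(T > 4900) = e^(−0.000176·4900) ≈ 0.4221.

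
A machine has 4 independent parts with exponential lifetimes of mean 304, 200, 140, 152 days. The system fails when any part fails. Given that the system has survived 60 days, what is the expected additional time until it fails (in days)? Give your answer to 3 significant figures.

First-failure rate Σλ = 1/304 + 1/200 + 1/140 + 1/152 = 0.0220113.
By memorylessness the expected residual is 1/Σλ = 45.4313 days, regardless of the 60 already elapsed.

45.4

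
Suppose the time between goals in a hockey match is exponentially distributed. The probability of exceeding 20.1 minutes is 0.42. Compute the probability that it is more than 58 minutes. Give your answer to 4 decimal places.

0.0818

e^(−λ·20.1) = 0.42 ⇒ λ = −ln(0.42)/20.1 = 0.0431592.
P(X > 58) = e^(−0.0431592·58) = e^(−2.5032) ≈ 0.0818.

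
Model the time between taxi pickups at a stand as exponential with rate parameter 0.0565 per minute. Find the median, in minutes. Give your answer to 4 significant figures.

Set 1 − e^(−λt) = 0.5, so t = −ln(0.5)/λ = 0.69315/0.0565 ≈ 12.2681 minutes.

12.27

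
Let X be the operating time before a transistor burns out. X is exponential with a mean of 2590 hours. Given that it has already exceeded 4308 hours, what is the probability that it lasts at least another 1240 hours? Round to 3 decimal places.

The rate is λ = 1/2590 = 0.0003861 per hour.
P(X > s+t | X > s) = e^(−λ(s+t))/e^(−λs) = e^(−λt), independent of s = 4308.
P(X > 1240) = e^(−0.47876) ≈ 0.620.

0.620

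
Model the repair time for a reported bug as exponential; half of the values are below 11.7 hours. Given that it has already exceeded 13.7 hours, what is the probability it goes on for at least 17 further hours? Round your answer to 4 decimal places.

For an exponential, median = ln(2)/λ, so λ = ln 2 / 11.7 = 0.0592433 per hour.
By the memoryless property, P(X > 13.7+17 | X > 13.7) = P(X > 17).
P(X > 17) = e^(−1.0071) ≈ 0.3653.

0.3653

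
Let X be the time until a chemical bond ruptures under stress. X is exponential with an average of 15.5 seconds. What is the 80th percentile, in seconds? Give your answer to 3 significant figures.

The rate is λ = 1/15.5 = 0.0645161 per second.
Set 1 − e^(−λt) = 0.8, so t = −ln(0.2)/λ = 1.6094/0.0645161 ≈ 24.9463 seconds.

24.9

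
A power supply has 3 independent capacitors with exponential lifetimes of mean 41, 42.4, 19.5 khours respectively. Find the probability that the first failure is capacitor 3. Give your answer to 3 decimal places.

0.517

Rates: λ_i = 1/mean_i → 0.0243902, 0.0235849, 0.0512821; Σλ = 0.0992572.
P(capacitor 3 first) = λ_3/Σλ = 0.0512821/0.0992572 ≈ 0.517.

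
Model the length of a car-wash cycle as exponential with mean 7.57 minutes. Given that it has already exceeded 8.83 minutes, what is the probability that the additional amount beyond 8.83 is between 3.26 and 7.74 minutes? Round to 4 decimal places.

0.2904

The rate is λ = 1/7.57 = 0.1321 per minute.
Memoryless: the residual past 8.83 is again Exp(λ).
P(3.26 < residual < 7.74) = e^(−λ·3.26) − e^(−λ·7.74) = 0.65009 − 0.35971 ≈ 0.2904.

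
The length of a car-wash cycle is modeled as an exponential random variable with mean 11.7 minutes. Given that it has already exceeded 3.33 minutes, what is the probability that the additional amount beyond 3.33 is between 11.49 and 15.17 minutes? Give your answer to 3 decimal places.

0.101

The rate is λ = 1/11.7 = 0.0854701 per minute.
Memoryless: the residual past 3.33 is again Exp(λ).
P(11.49 < residual < 15.17) = e^(−λ·11.49) − e^(−λ·15.17) = 0.37454 − 0.27347 ≈ 0.101.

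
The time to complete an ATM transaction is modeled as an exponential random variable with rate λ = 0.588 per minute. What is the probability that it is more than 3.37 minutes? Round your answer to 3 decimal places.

0.138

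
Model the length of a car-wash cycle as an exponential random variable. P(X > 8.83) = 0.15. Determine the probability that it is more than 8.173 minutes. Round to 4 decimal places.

0.1727

e^(−λ·8.83) = 0.15 ⇒ λ = −ln(0.15)/8.83 = 0.214849.
P(X > 8.173) = e^(−0.214849·8.173) = e^(−1.756) ≈ 0.1727.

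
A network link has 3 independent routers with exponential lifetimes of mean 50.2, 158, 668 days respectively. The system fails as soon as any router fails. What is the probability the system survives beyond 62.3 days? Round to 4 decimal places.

The first failure time is exponential with rate Σλ_i = 1/50.2 + 1/158 + 1/668 = 0.0277464 per day.
P(min > 62.3) = e^(−0.0277464·62.3) = e^(−1.7286) ≈ 0.1775.

0.1775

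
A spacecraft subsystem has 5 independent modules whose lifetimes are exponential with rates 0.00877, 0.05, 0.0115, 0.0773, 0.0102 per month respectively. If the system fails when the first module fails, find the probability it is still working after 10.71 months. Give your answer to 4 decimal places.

0.1846

The time to first failure is exponential with rate Σλ = 0.00877 + 0.05 + 0.0115 + 0.0773 + 0.0102 = 0.15777.
P(min > 10.71) = e^(−0.15777·10.71) = e^(−1.6897) ≈ 0.1846.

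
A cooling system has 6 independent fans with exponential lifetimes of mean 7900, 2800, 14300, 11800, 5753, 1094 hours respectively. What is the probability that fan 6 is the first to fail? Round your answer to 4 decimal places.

Rates: λ_i = 1/mean_i → 0.000126582, 0.000357143, 0.0000699301, 0.0000847458, 0.000173822, 0.000914077; Σλ = 0.0017263.
P(fan 6 first) = λ_6/Σλ = 0.000914077/0.0017263 ≈ 0.5295.

0.5295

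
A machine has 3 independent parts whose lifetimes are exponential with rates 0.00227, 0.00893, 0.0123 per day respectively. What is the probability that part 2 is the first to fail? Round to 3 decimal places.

0.380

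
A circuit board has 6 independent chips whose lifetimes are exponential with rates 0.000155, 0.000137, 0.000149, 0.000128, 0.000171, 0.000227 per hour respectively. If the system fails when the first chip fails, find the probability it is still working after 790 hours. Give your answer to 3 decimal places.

0.466

The time to first failure is exponential with rate Σλ = 0.000155 + 0.000137 + 0.000149 + 0.000128 + 0.000171 + 0.000227 = 0.000967.
P(min > 790) = e^(−0.000967·790) = e^(−0.76393) ≈ 0.466.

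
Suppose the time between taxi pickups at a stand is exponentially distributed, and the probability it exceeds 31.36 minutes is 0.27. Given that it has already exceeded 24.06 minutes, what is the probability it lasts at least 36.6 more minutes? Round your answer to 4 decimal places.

From e^(−λ·31.36) = 0.27, λ = −ln(0.27)/31.36 = 0.0417517.
Memoryless: P(X > 24.06+36.6 | X > 24.06) = P(X > 36.6) = e^(−0.0417517·36.6) ≈ 0.2169.

0.2169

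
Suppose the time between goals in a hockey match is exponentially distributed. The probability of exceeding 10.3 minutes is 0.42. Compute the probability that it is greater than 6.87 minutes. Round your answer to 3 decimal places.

0.561

e^(−λ·10.3) = 0.42 ⇒ λ = −ln(0.42)/10.3 = 0.0842234.
P(X > 6.87) = e^(−0.0842234·6.87) = e^(−0.57861) ≈ 0.561.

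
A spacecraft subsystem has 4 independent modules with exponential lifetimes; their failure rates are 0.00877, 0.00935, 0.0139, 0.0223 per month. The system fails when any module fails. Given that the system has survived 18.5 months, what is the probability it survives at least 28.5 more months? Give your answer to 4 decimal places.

Time to first failure ~ Exp(Σλ) with Σλ = 0.05432.
By memorylessness, P(T > 18.5+28.5 | T > 18.5) = P(T > 28.5) = e^(−0.05432·28.5) ≈ 0.2126.

0.2126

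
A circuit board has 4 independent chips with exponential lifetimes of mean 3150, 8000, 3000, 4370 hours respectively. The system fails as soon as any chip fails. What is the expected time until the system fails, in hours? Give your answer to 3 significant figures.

995

The first failure time is exponential with rate Σλ_i = 1/3150 + 1/8000 + 1/3000 + 1/4370 = 0.00100463 per hour.
E[min] = 1/Σλ = 1/0.00100463 = 995.395 hours.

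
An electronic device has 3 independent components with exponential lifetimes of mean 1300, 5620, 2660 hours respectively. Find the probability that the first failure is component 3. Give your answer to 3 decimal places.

0.284

Rates: λ_i = 1/mean_i → 0.000769231, 0.000177936, 0.00037594; Σλ = 0.00132311.
P(component 3 first) = λ_3/Σλ = 0.00037594/0.00132311 ≈ 0.284.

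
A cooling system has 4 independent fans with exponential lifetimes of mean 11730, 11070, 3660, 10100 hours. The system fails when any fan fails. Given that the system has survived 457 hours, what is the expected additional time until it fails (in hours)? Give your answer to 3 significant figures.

1830

First-failure rate Σλ = 1/11730 + 1/11070 + 1/3660 + 1/10100 = 0.00054782.
By memorylessness the expected residual is 1/Σλ = 1825.42 hours, regardless of the 457 already elapsed.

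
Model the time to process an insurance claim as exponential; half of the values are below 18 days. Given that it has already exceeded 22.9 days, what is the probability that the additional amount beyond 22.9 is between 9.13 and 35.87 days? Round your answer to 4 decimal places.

For an exponential, median = ln(2)/λ, so λ = ln 2 / 18 = 0.0385082 per day.
Memoryless: the residual past 22.9 is again Exp(λ).
P(9.13 < residual < 35.87) = e^(−λ·9.13) − e^(−λ·35.87) = 0.70358 − 0.25125 ≈ 0.4523.

0.4523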